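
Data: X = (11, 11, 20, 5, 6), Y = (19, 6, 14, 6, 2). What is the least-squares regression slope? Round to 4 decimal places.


b = sum((xi-xbar)(yi-ybar)) / sum((xi-xbar)^2)
n = 5, xbar = 53/5 = 10.6, ybar = 47/5 = 9.4
Sxy = sum((xi-xbar)(yi-ybar)) = 98.8
Sxx = sum((xi-xbar)^2) = 141.2
b = Sxy / Sxx = 247/353 ≈ 0.699717

0.6997


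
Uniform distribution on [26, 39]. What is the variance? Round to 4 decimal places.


Var = (b-a)^2 / 12
(b-a)^2 = (39 - 26)^2 = 169
Var = 169/12 ≈ 14.083333

14.0833


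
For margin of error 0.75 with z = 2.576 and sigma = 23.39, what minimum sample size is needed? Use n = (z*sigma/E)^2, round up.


z*sigma/E = 2.576 * 23.39 / 0.75 = 753158/9375 ≈ 80.336853
(z*sigma/E)^2 ≈ 6454.010004
round up: n = 6455

6455


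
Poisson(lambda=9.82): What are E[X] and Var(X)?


E[X] = Var(X) = lambda = 9.82

9.82, 9.82


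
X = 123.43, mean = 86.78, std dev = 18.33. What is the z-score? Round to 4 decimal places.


z = (X - mu) / sigma
X - mu = 123.43 - 86.78 = 36.65
z = 36.65 / 18.33 = 3665/1833 ≈ 1.999454

1.9995


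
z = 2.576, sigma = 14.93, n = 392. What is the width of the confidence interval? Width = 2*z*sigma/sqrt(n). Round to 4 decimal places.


width = 2*z*sigma/sqrt(n)
2*z*sigma = 2 * 2.576 * 14.93 = 76.91936
sqrt(392) ≈ 19.798990
width = 76.91936 / 19.798990 ≈ 3.885014

3.8850


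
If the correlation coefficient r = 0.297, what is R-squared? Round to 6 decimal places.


R^2 = r^2 = (0.297)^2 = 0.088209

0.088209


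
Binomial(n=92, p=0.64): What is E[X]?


E[X] = n*p = 92 * 0.64 = 58.88

58.88


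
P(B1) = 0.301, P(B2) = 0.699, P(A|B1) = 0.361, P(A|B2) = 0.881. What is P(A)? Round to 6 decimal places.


P(A) = P(A|B1)*P(B1) + P(A|B2)*P(B2)
P(A|B1)*P(B1) = 0.361 * 0.301 = 0.108661
P(A|B2)*P(B2) = 0.881 * 0.699 = 0.615819
P(A) = 0.108661 + 0.615819 = 0.72448

0.724480


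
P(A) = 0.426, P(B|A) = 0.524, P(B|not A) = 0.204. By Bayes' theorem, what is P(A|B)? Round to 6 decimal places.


P(A|B) = P(B|A)*P(A) / P(B), P(B) = P(B|A)*P(A) + P(B|not A)*P(not A)
P(B|A)*P(A) = 0.524 * 0.426 = 0.223224
P(B|not A)*P(not A) = 0.204 * 0.574 = 0.117096
P(B) = 0.223224 + 0.117096 = 0.34032
P(A|B) = 0.223224 / 0.34032 ≈ 0.65592384

0.655924


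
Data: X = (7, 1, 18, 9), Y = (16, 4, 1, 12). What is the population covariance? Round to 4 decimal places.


Cov = (1/n)*sum((xi-xbar)(yi-ybar))
n = 4, xbar = 35/4 = 8.75, ybar = 33/4 = 8.25
sum((xi-xbar)(yi-ybar)) = -46.75
Cov = -46.75 / 4 = -11.6875

-11.6875


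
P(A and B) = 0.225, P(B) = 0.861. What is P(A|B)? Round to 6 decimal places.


P(A|B) = P(A and B) / P(B) = 0.225 / 0.861 = 75/287 ≈ 0.26132404

0.261324


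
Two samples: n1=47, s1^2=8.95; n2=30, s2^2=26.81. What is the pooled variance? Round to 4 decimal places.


sp^2 = ((n1-1)*s1^2 + (n2-1)*s2^2)/(n1+n2-2)
(n1-1)*s1^2 = 46 * 8.95 = 411.7
(n2-1)*s2^2 = 29 * 26.81 = 777.49
numerator = 411.7 + 777.49 = 1189.19
n1+n2-2 = 75
sp^2 = 1189.19 / 75 = 118919/7500 ≈ 15.855867

15.8559


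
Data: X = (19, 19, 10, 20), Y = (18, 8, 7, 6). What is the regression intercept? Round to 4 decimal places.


a = ybar - b*xbar, where b = sum((xi-xbar)(yi-ybar)) / sum((xi-xbar)^2)
n = 4, xbar = 68/4 = 17, ybar = 39/4 = 9.75
Sxy = sum((xi-xbar)(yi-ybar)) = 21
Sxx = sum((xi-xbar)^2) = 66
b = Sxy / Sxx = 7/22 ≈ 0.318182
a = 9.75 - 0.318182 * 17 = 191/44 ≈ 4.340909

4.3409


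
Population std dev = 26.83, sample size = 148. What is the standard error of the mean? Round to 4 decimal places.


SE = sigma / sqrt(n)
sqrt(148) ≈ 12.165525
SE = 26.83 / 12.165525 ≈ 2.205412

2.2054


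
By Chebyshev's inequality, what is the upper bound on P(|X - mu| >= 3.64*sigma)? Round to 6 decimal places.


P <= 1/k^2
k^2 = 3.64^2 = 13.2496
1/k^2 = 1 / 13.2496 = 625/8281 ≈ 0.07547398

0.075474


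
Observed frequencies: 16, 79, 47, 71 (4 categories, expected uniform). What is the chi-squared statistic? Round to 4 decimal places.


chi2 = sum((O-E)^2/E), E = total/4
total = 213, E = 213/4 = 53.25
(16 - 53.25)^2 / 53.25 = 1387.5625 / 53.25 = 22201/852 ≈ 26.057512
(79 - 53.25)^2 / 53.25 = 663.0625 / 53.25 = 10609/852 ≈ 12.451878
(47 - 53.25)^2 / 53.25 = 39.0625 / 53.25 = 625/852 ≈ 0.733568
(71 - 53.25)^2 / 53.25 = 315.0625 / 53.25 = 71/12 ≈ 5.916667
chi2 = 9619/213 ≈ 45.159624

45.1596


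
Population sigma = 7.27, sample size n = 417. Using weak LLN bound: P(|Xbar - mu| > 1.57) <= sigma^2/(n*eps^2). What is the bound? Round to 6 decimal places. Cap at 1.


bound = min(1, sigma^2/(n*eps^2))
sigma^2 = 7.27^2 = 52.8529
n*eps^2 = 417 * 1.57^2 = 417 * 2.4649 = 1027.8633
sigma^2/(n*eps^2) = 52.8529 / 1027.8633 ≈ 0.05142016

0.051420


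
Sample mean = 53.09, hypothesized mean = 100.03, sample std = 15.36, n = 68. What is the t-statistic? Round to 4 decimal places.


t = (xbar - mu0) / (s/sqrt(n))
xbar - mu0 = 53.09 - 100.03 = -46.94
sqrt(68) ≈ 8.24621125
s/sqrt(n) = 15.36 / 8.24621125 ≈ 1.86267360
t = -46.94 / 1.86267360 ≈ -25.200336

-25.2003


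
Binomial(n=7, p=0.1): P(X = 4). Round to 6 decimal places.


P = C(n,k) * p^k * (1-p)^(n-k)
C(7,4) = 35
p^k = 0.1^4 = 0.0001
(1-p)^(n-k) = 0.9^3 = 0.729
P = 35 * 0.0001 * 0.729 ≈ 0.002552

0.002552


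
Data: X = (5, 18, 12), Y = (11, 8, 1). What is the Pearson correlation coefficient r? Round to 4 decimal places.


r = sum((xi-xbar)(yi-ybar)) / sqrt(sum((xi-xbar)^2) * sum((yi-ybar)^2))
n = 3, xbar = 35/3 ≈ 11.666667, ybar = 20/3 ≈ 6.666667
Sxy = sum((xi-xbar)(yi-ybar)) = -67/3 ≈ -22.333333
Sxx = sum((xi-xbar)^2) = 254/3 ≈ 84.666667
Syy = sum((yi-ybar)^2) = 158/3 ≈ 52.666667
sqrt(Sxx*Syy) ≈ 66.776576
r = Sxy / sqrt(Sxx*Syy) = -22.333333 / 66.776576 ≈ -0.334449

-0.3344


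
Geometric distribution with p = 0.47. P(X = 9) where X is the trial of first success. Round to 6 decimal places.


P = (1-p)^(k-1) * p
(1-p)^(k-1) = 0.53^8 ≈ 0.006225969
P = 0.006225969 * 0.47 ≈ 0.002926205

0.002926


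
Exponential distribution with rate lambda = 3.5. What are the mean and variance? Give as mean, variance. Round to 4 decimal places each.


mean = 1/lam, var = 1/lam^2
mean = 1 / 3.5 = 2/7 ≈ 0.285714
lam^2 = 3.5^2 = 12.25
var = 1 / 12.25 = 4/49 ≈ 0.081633

0.2857, 0.0816


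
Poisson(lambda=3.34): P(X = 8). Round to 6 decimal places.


P = e^(-lam) * lam^k / k!
e^(-3.34) ≈ 0.03543696
lam^k = 3.34^8 ≈ 15487.158194
k! = 8! = 40320
P = 0.03543696 * 15487.158194 / 40320 ≈ 0.013612

0.013612


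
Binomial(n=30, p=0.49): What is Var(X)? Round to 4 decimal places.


Var = n*p*(1-p) = 30 * 0.49 * 0.51 = 7.497

7.4970


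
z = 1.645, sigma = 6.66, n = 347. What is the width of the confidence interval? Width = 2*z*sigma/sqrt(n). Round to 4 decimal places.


width = 2*z*sigma/sqrt(n)
2*z*sigma = 2 * 1.645 * 6.66 = 21.9114
sqrt(347) ≈ 18.627936
width = 21.9114 / 18.627936 ≈ 1.176266

1.1763


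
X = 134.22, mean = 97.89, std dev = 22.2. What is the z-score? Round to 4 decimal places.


z = (X - mu) / sigma
X - mu = 134.22 - 97.89 = 36.33
z = 36.33 / 22.2 = 1211/740 ≈ 1.636486

1.6365


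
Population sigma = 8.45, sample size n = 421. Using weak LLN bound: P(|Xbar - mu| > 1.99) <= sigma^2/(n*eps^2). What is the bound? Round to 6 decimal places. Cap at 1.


bound = min(1, sigma^2/(n*eps^2))
sigma^2 = 8.45^2 = 71.4025
n*eps^2 = 421 * 1.99^2 = 421 * 3.9601 = 1667.2021
sigma^2/(n*eps^2) = 71.4025 / 1667.2021 ≈ 0.04282774

0.042828


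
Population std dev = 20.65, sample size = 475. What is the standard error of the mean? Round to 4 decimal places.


SE = sigma / sqrt(n)
sqrt(475) ≈ 21.794495
SE = 20.65 / 21.794495 ≈ 0.947487

0.9475


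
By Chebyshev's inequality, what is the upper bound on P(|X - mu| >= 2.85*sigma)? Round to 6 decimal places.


P <= 1/k^2
k^2 = 2.85^2 = 8.1225
1/k^2 = 1 / 8.1225 = 400/3249 ≈ 0.12311480

0.123115


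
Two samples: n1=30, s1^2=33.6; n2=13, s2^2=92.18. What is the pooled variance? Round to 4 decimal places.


sp^2 = ((n1-1)*s1^2 + (n2-1)*s2^2)/(n1+n2-2)
(n1-1)*s1^2 = 29 * 33.6 = 974.4
(n2-1)*s2^2 = 12 * 92.18 = 1106.16
numerator = 974.4 + 1106.16 = 2080.56
n1+n2-2 = 41
sp^2 = 2080.56 / 41 = 52014/1025 ≈ 50.745366

50.7454


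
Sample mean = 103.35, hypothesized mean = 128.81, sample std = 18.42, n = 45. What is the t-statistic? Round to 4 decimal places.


t = (xbar - mu0) / (s/sqrt(n))
xbar - mu0 = 103.35 - 128.81 = -25.46
sqrt(45) ≈ 6.70820393
s/sqrt(n) = 18.42 / 6.70820393 ≈ 2.74589148
t = -25.46 / 2.74589148 ≈ -9.272034

-9.2720


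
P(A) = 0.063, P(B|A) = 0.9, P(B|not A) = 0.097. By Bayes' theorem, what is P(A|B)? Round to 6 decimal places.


P(A|B) = P(B|A)*P(A) / P(B), P(B) = P(B|A)*P(A) + P(B|not A)*P(not A)
P(B|A)*P(A) = 0.9 * 0.063 = 0.0567
P(B|not A)*P(not A) = 0.097 * 0.937 = 0.090889
P(B) = 0.0567 + 0.090889 = 0.147589
P(A|B) = 0.0567 / 0.147589 ≈ 0.38417497

0.384175


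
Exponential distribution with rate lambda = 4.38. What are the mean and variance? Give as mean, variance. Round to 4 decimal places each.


mean = 1/lam, var = 1/lam^2
mean = 1 / 4.38 = 50/219 ≈ 0.228311
lam^2 = 4.38^2 = 19.1844
var = 1 / 19.1844 ≈ 0.052126

0.2283, 0.0521


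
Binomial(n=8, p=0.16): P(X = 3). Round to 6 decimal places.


P = C(n,k) * p^k * (1-p)^(n-k)
C(8,3) = 56
p^k = 0.16^3 = 0.004096
(1-p)^(n-k) = 0.84^5 ≈ 0.4182119
P = 56 * 0.004096 * 0.4182119 ≈ 0.095928

0.095928


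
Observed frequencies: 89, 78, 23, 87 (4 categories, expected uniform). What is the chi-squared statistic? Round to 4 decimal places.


chi2 = sum((O-E)^2/E), E = total/4
total = 277, E = 277/4 = 69.25
(89 - 69.25)^2 / 69.25 = 390.0625 / 69.25 = 6241/1108 ≈ 5.632671
(78 - 69.25)^2 / 69.25 = 76.5625 / 69.25 = 1225/1108 ≈ 1.105596
(23 - 69.25)^2 / 69.25 = 2139.0625 / 69.25 = 34225/1108 ≈ 30.888989
(87 - 69.25)^2 / 69.25 = 315.0625 / 69.25 = 5041/1108 ≈ 4.549639
chi2 = 11683/277 ≈ 42.176895

42.1769


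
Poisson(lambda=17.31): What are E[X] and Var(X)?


E[X] = Var(X) = lambda = 17.31

17.31, 17.31


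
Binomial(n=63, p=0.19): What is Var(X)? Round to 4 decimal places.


Var = n*p*(1-p) = 63 * 0.19 * 0.81 = 9.6957

9.6957


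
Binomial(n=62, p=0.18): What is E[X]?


E[X] = n*p = 62 * 0.18 = 11.16

11.16


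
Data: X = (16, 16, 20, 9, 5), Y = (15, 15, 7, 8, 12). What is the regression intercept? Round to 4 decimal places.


a = ybar - b*xbar, where b = sum((xi-xbar)(yi-ybar)) / sum((xi-xbar)^2)
n = 5, xbar = 66/5 = 13.2, ybar = 57/5 = 11.4
Sxy = sum((xi-xbar)(yi-ybar)) = -0.4
Sxx = sum((xi-xbar)^2) = 146.8
b = Sxy / Sxx = -1/367 ≈ -0.002725
a = 11.4 - (-0.002725) * 13.2 = 4197/367 ≈ 11.435967

11.4360


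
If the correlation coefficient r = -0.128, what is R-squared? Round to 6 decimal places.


R^2 = r^2 = (-0.128)^2 = 0.016384

0.016384


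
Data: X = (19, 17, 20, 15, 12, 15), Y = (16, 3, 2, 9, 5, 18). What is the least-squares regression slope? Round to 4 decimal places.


b = sum((xi-xbar)(yi-ybar)) / sum((xi-xbar)^2)
n = 6, xbar = 98/6 = 49/3 ≈ 16.333333, ybar = 53/6 ≈ 8.833333
Sxy = sum((xi-xbar)(yi-ybar)) = -17/3 ≈ -5.666667
Sxx = sum((xi-xbar)^2) = 130/3 ≈ 43.333333
b = Sxy / Sxx = -17/130 ≈ -0.130769

-0.1308


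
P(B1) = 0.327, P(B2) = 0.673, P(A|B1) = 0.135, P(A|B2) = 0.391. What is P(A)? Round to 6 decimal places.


P(A) = P(A|B1)*P(B1) + P(A|B2)*P(B2)
P(A|B1)*P(B1) = 0.135 * 0.327 = 0.044145
P(A|B2)*P(B2) = 0.391 * 0.673 = 0.263143
P(A) = 0.044145 + 0.263143 = 0.307288

0.307288


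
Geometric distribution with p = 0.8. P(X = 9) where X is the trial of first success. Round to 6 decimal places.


P = (1-p)^(k-1) * p
(1-p)^(k-1) = 0.2^8 = 0.00000256
P = 0.00000256 * 0.8 = 0.000002048

0.000002


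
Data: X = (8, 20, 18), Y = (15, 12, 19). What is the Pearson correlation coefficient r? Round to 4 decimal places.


r = sum((xi-xbar)(yi-ybar)) / sqrt(sum((xi-xbar)^2) * sum((yi-ybar)^2))
n = 3, xbar = 46/3 ≈ 15.333333, ybar = 46/3 ≈ 15.333333
Sxy = sum((xi-xbar)(yi-ybar)) = -10/3 ≈ -3.333333
Sxx = sum((xi-xbar)^2) = 248/3 ≈ 82.666667
Syy = sum((yi-ybar)^2) = 74/3 ≈ 24.666667
sqrt(Sxx*Syy) ≈ 45.156518
r = Sxy / sqrt(Sxx*Syy) = -3.333333 / 45.156518 ≈ -0.073817

-0.0738


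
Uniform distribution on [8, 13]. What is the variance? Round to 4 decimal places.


Var = (b-a)^2 / 12
(b-a)^2 = (13 - 8)^2 = 25
Var = 25/12 ≈ 2.083333

2.0833


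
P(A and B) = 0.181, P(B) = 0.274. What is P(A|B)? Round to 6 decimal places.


P(A|B) = P(A and B) / P(B) = 0.181 / 0.274 = 181/274 ≈ 0.66058394

0.660584


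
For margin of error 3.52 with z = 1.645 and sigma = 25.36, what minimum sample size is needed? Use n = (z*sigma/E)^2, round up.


z*sigma/E = 1.645 * 25.36 / 3.52 = 104293/8800 ≈ 11.851477
(z*sigma/E)^2 ≈ 140.457514
round up: n = 141

141


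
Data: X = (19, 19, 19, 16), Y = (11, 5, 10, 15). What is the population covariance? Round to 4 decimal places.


Cov = (1/n)*sum((xi-xbar)(yi-ybar))
n = 4, xbar = 73/4 = 18.25, ybar = 41/4 = 10.25
sum((xi-xbar)(yi-ybar)) = -14.25
Cov = -14.25 / 4 = -3.5625

-3.5625


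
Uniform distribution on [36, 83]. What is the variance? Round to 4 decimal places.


Var = (b-a)^2 / 12
(b-a)^2 = (83 - 36)^2 = 2209
Var = 2209/12 ≈ 184.083333

184.0833


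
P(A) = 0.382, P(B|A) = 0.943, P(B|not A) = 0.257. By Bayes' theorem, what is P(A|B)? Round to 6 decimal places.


P(A|B) = P(B|A)*P(A) / P(B), P(B) = P(B|A)*P(A) + P(B|not A)*P(not A)
P(B|A)*P(A) = 0.943 * 0.382 = 0.360226
P(B|not A)*P(not A) = 0.257 * 0.618 = 0.158826
P(B) = 0.360226 + 0.158826 = 0.519052
P(A|B) = 0.360226 / 0.519052 ≈ 0.69400754

0.694008


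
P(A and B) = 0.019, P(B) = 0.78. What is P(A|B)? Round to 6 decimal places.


P(A|B) = P(A and B) / P(B) = 0.019 / 0.78 = 19/780 ≈ 0.02435897

0.024359


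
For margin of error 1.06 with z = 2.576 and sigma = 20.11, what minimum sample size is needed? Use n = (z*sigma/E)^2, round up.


z*sigma/E = 2.576 * 20.11 / 1.06 = 323771/6625 ≈ 48.871094
(z*sigma/E)^2 ≈ 2388.383862
round up: n = 2389

2389


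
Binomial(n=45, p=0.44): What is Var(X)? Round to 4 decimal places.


Var = n*p*(1-p) = 45 * 0.44 * 0.56 = 11.088

11.0880


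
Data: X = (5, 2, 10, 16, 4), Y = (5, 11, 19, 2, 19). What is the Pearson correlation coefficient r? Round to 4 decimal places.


r = sum((xi-xbar)(yi-ybar)) / sqrt(sum((xi-xbar)^2) * sum((yi-ybar)^2))
n = 5, xbar = 37/5 = 7.4, ybar = 56/5 = 11.2
Sxy = sum((xi-xbar)(yi-ybar)) = -69.4
Sxx = sum((xi-xbar)^2) = 127.2
Syy = sum((yi-ybar)^2) = 244.8
sqrt(Sxx*Syy) ≈ 176.461214
r = Sxy / sqrt(Sxx*Syy) = -69.4 / 176.461214 ≈ -0.393288

-0.3933


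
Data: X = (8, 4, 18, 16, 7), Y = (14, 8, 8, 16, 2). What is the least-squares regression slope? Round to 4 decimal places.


b = sum((xi-xbar)(yi-ybar)) / sum((xi-xbar)^2)
n = 5, xbar = 53/5 = 10.6, ybar = 48/5 = 9.6
Sxy = sum((xi-xbar)(yi-ybar)) = 49.2
Sxx = sum((xi-xbar)^2) = 147.2
b = Sxy / Sxx = 123/368 ≈ 0.334239

0.3342


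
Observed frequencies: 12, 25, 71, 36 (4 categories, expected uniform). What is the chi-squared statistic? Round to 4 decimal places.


chi2 = sum((O-E)^2/E), E = total/4
total = 144, E = 144/4 = 36
(12 - 36)^2 / 36 = 576 / 36 = 16
(25 - 36)^2 / 36 = 121 / 36 = 121/36 ≈ 3.361111
(71 - 36)^2 / 36 = 1225 / 36 = 1225/36 ≈ 34.027778
(36 - 36)^2 / 36 = 0 / 36 = 0
chi2 = 961/18 ≈ 53.388889

53.3889


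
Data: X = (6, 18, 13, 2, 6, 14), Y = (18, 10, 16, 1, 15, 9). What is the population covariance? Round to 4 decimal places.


Cov = (1/n)*sum((xi-xbar)(yi-ybar))
n = 6, xbar = 59/6 ≈ 9.833333, ybar = 69/6 = 11.5
sum((xi-xbar)(yi-ybar)) = 35.5
Cov = 35.5 / 6 = 71/12 ≈ 5.916667

5.9167


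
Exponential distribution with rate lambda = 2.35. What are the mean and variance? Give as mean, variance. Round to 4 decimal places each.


mean = 1/lam, var = 1/lam^2
mean = 1 / 2.35 = 20/47 ≈ 0.425532
lam^2 = 2.35^2 = 5.5225
var = 1 / 5.5225 = 400/2209 ≈ 0.181077

0.4255, 0.1811


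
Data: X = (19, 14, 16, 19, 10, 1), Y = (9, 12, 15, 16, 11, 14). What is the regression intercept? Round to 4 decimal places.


a = ybar - b*xbar, where b = sum((xi-xbar)(yi-ybar)) / sum((xi-xbar)^2)
n = 6, xbar = 79/6 ≈ 13.166667, ybar = 77/6 ≈ 12.833333
Sxy = sum((xi-xbar)(yi-ybar)) = -41/6 ≈ -6.833333
Sxx = sum((xi-xbar)^2) = 1409/6 ≈ 234.833333
b = Sxy / Sxx = -41/1409 ≈ -0.029099
a = 12.833333 - (-0.029099) * 13.166667 = 18622/1409 ≈ 13.216466

13.2165


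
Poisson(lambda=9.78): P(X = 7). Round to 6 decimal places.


P = e^(-lam) * lam^k / k!
e^(-9.78) ≈ 0.00005657180
lam^k = 9.78^7 ≈ 8557994.115249
k! = 7! = 5040
P = 0.00005657180 * 8557994.115249 / 5040 ≈ 0.096060

0.096060


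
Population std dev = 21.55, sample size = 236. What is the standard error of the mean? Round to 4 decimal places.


SE = sigma / sqrt(n)
sqrt(236) ≈ 15.362291
SE = 21.55 / 15.362291 ≈ 1.402786

1.4028


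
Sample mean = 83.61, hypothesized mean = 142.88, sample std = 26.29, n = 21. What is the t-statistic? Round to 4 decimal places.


t = (xbar - mu0) / (s/sqrt(n))
xbar - mu0 = 83.61 - 142.88 = -59.27
sqrt(21) ≈ 4.58257569
s/sqrt(n) = 26.29 / 4.58257569 ≈ 5.73694833
t = -59.27 / 5.73694833 ≈ -10.331277

-10.3313


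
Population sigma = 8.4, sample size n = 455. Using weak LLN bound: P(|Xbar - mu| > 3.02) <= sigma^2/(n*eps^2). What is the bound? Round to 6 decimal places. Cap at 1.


bound = min(1, sigma^2/(n*eps^2))
sigma^2 = 8.4^2 = 70.56
n*eps^2 = 455 * 3.02^2 = 455 * 9.1204 = 4149.782
sigma^2/(n*eps^2) = 70.56 / 4149.782 ≈ 0.01700330

0.017003


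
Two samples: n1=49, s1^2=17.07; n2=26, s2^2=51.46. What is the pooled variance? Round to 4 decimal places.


sp^2 = ((n1-1)*s1^2 + (n2-1)*s2^2)/(n1+n2-2)
(n1-1)*s1^2 = 48 * 17.07 = 819.36
(n2-1)*s2^2 = 25 * 51.46 = 1286.5
numerator = 819.36 + 1286.5 = 2105.86
n1+n2-2 = 73
sp^2 = 2105.86 / 73 = 105293/3650 ≈ 28.847397

28.8474


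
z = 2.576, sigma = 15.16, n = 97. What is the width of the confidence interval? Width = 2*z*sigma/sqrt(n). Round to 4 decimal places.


width = 2*z*sigma/sqrt(n)
2*z*sigma = 2 * 2.576 * 15.16 = 78.10432
sqrt(97) ≈ 9.848858
width = 78.10432 / 9.848858 ≈ 7.930292

7.9303


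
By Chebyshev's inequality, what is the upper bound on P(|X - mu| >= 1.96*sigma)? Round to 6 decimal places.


P <= 1/k^2
k^2 = 1.96^2 = 3.8416
1/k^2 = 1 / 3.8416 = 625/2401 ≈ 0.26030820

0.260308


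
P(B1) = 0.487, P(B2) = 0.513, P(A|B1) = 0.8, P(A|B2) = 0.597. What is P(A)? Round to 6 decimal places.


P(A) = P(A|B1)*P(B1) + P(A|B2)*P(B2)
P(A|B1)*P(B1) = 0.8 * 0.487 = 0.3896
P(A|B2)*P(B2) = 0.597 * 0.513 = 0.306261
P(A) = 0.3896 + 0.306261 = 0.695861

0.695861


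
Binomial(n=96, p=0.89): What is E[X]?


E[X] = n*p = 96 * 0.89 = 85.44

85.44


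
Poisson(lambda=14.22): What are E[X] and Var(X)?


E[X] = Var(X) = lambda = 14.22

14.22, 14.22


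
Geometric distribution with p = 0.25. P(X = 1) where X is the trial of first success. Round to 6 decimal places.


P = (1-p)^(k-1) * p
(1-p)^(k-1) = 0.75^0 = 1
P = 1 * 0.25 = 0.25

0.250000


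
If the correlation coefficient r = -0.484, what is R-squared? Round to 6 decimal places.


R^2 = r^2 = (-0.484)^2 = 0.234256

0.234256


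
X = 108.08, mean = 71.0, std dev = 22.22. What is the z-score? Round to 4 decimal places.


z = (X - mu) / sigma
X - mu = 108.08 - 71.0 = 37.08
z = 37.08 / 22.22 = 1854/1111 ≈ 1.668767

1.6688


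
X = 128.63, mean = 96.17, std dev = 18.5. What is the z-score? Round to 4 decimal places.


z = (X - mu) / sigma
X - mu = 128.63 - 96.17 = 32.46
z = 32.46 / 18.5 = 1623/925 ≈ 1.754595

1.7546


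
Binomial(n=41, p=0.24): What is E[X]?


E[X] = n*p = 41 * 0.24 = 9.84

9.84


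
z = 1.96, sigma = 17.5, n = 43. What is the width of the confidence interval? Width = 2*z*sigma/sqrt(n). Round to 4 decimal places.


width = 2*z*sigma/sqrt(n)
2*z*sigma = 2 * 1.96 * 17.5 = 68.6
sqrt(43) ≈ 6.557439
width = 68.6 / 6.557439 ≈ 10.461402

10.4614


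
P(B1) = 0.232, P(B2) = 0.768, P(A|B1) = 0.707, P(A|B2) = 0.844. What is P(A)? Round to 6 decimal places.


P(A) = P(A|B1)*P(B1) + P(A|B2)*P(B2)
P(A|B1)*P(B1) = 0.707 * 0.232 = 0.164024
P(A|B2)*P(B2) = 0.844 * 0.768 = 0.648192
P(A) = 0.164024 + 0.648192 = 0.812216

0.812216


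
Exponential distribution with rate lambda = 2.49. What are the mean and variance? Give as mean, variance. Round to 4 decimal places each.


mean = 1/lam, var = 1/lam^2
mean = 1 / 2.49 = 100/249 ≈ 0.401606
lam^2 = 2.49^2 = 6.2001
var = 1 / 6.2001 ≈ 0.161288

0.4016, 0.1613


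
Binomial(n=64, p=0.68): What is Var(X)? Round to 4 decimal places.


Var = n*p*(1-p) = 64 * 0.68 * 0.32 = 13.9264

13.9264


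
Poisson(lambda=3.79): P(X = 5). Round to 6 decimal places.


P = e^(-lam) * lam^k / k!
e^(-3.79) ≈ 0.02259560
lam^k = 3.79^5 ≈ 781.980728
k! = 5! = 120
P = 0.02259560 * 781.980728 / 120 ≈ 0.147244

0.147244


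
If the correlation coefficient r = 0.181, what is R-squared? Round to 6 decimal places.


R^2 = r^2 = (0.181)^2 = 0.032761

0.032761


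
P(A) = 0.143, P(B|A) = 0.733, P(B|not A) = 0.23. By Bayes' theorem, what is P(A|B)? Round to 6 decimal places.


P(A|B) = P(B|A)*P(A) / P(B), P(B) = P(B|A)*P(A) + P(B|not A)*P(not A)
P(B|A)*P(A) = 0.733 * 0.143 = 0.104819
P(B|not A)*P(not A) = 0.23 * 0.857 = 0.19711
P(B) = 0.104819 + 0.19711 = 0.301929
P(A|B) = 0.104819 / 0.301929 ≈ 0.34716440

0.347164


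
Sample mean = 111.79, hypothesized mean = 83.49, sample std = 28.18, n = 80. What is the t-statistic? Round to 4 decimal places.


t = (xbar - mu0) / (s/sqrt(n))
xbar - mu0 = 111.79 - 83.49 = 28.3
sqrt(80) ≈ 8.94427191
s/sqrt(n) = 28.18 / 8.94427191 ≈ 3.15061978
t = 28.3 / 3.15061978 ≈ 8.982360

8.9824


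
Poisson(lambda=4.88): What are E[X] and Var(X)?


E[X] = Var(X) = lambda = 4.88

4.88, 4.88


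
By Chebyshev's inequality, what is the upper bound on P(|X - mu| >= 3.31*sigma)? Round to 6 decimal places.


P <= 1/k^2
k^2 = 3.31^2 = 10.9561
1/k^2 = 1 / 10.9561 ≈ 0.09127335

0.091273


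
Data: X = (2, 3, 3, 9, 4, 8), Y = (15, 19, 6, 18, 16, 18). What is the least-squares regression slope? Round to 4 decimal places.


b = sum((xi-xbar)(yi-ybar)) / sum((xi-xbar)^2)
n = 6, xbar = 29/6 ≈ 4.833333, ybar = 92/6 = 46/3 ≈ 15.333333
Sxy = sum((xi-xbar)(yi-ybar)) = 91/3 ≈ 30.333333
Sxx = sum((xi-xbar)^2) = 257/6 ≈ 42.833333
b = Sxy / Sxx = 182/257 ≈ 0.708171

0.7082


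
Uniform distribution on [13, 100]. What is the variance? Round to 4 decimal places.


Var = (b-a)^2 / 12
(b-a)^2 = (100 - 13)^2 = 7569
Var = 7569/12 = 630.75

630.7500


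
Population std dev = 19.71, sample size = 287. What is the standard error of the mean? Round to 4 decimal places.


SE = sigma / sqrt(n)
sqrt(287) ≈ 16.941074
SE = 19.71 / 16.941074 ≈ 1.163445

1.1634


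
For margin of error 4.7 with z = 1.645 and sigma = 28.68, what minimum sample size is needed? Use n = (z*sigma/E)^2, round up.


z*sigma/E = 1.645 * 28.68 / 4.7 = 10.038
(z*sigma/E)^2 = 100.761444
round up: n = 101

101


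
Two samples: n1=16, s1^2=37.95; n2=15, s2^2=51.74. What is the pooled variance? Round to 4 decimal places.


sp^2 = ((n1-1)*s1^2 + (n2-1)*s2^2)/(n1+n2-2)
(n1-1)*s1^2 = 15 * 37.95 = 569.25
(n2-1)*s2^2 = 14 * 51.74 = 724.36
numerator = 569.25 + 724.36 = 1293.61
n1+n2-2 = 29
sp^2 = 1293.61 / 29 = 129361/2900 ≈ 44.607241

44.6072


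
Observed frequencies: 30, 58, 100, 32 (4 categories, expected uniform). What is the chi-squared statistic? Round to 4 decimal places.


chi2 = sum((O-E)^2/E), E = total/4
total = 220, E = 220/4 = 55
(30 - 55)^2 / 55 = 625 / 55 = 125/11 ≈ 11.363636
(58 - 55)^2 / 55 = 9 / 55 = 9/55 ≈ 0.163636
(100 - 55)^2 / 55 = 2025 / 55 = 405/11 ≈ 36.818182
(32 - 55)^2 / 55 = 529 / 55 = 529/55 ≈ 9.618182
chi2 = 3188/55 ≈ 57.963636

57.9636


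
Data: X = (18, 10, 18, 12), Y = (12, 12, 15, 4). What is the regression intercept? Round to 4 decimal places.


a = ybar - b*xbar, where b = sum((xi-xbar)(yi-ybar)) / sum((xi-xbar)^2)
n = 4, xbar = 58/4 = 14.5, ybar = 43/4 = 10.75
Sxy = sum((xi-xbar)(yi-ybar)) = 30.5
Sxx = sum((xi-xbar)^2) = 51
b = Sxy / Sxx = 61/102 ≈ 0.598039
a = 10.75 - 0.598039 * 14.5 = 106/51 ≈ 2.078431

2.0784


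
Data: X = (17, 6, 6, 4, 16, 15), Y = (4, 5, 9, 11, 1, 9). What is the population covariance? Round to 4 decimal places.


Cov = (1/n)*sum((xi-xbar)(yi-ybar))
n = 6, xbar = 64/6 = 32/3 ≈ 10.666667, ybar = 39/6 = 6.5
sum((xi-xbar)(yi-ybar)) = -69
Cov = -69 / 6 = -11.5

-11.5000


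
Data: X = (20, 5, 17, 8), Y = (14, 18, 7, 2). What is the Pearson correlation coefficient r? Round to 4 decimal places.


r = sum((xi-xbar)(yi-ybar)) / sqrt(sum((xi-xbar)^2) * sum((yi-ybar)^2))
n = 4, xbar = 50/4 = 12.5, ybar = 41/4 = 10.25
Sxy = sum((xi-xbar)(yi-ybar)) = -7.5
Sxx = sum((xi-xbar)^2) = 153
Syy = sum((yi-ybar)^2) = 152.75
sqrt(Sxx*Syy) ≈ 152.874949
r = Sxy / sqrt(Sxx*Syy) = -7.5 / 152.874949 ≈ -0.049060

-0.0491


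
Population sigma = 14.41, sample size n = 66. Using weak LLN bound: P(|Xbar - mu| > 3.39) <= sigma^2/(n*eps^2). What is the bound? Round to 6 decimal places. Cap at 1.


bound = min(1, sigma^2/(n*eps^2))
sigma^2 = 14.41^2 = 207.6481
n*eps^2 = 66 * 3.39^2 = 66 * 11.4921 = 758.4786
sigma^2/(n*eps^2) = 207.6481 / 758.4786 ≈ 0.27376923

0.273769


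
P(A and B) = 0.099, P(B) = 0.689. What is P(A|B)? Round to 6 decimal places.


P(A|B) = P(A and B) / P(B) = 0.099 / 0.689 = 99/689 ≈ 0.14368650

0.143687


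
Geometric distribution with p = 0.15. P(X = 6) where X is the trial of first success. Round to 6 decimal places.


P = (1-p)^(k-1) * p
(1-p)^(k-1) = 0.85^5 ≈ 0.4437053
P = 0.4437053 * 0.15 ≈ 0.06655580

0.066556


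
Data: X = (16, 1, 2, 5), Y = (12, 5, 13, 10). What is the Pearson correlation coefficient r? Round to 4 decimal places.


r = sum((xi-xbar)(yi-ybar)) / sqrt(sum((xi-xbar)^2) * sum((yi-ybar)^2))
n = 4, xbar = 24/4 = 6, ybar = 40/4 = 10
Sxy = sum((xi-xbar)(yi-ybar)) = 33
Sxx = sum((xi-xbar)^2) = 142
Syy = sum((yi-ybar)^2) = 38
sqrt(Sxx*Syy) ≈ 73.457471
r = Sxy / sqrt(Sxx*Syy) = 33 / 73.457471 ≈ 0.449240

0.4492


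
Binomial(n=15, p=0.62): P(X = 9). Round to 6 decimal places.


P = C(n,k) * p^k * (1-p)^(n-k)
C(15,9) = 5005
p^k = 0.62^9 ≈ 0.01353709
(1-p)^(n-k) = 0.38^6 ≈ 0.003010936
P = 5005 * 0.01353709 * 0.003010936 ≈ 0.204000

0.204000


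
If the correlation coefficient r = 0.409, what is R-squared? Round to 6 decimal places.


R^2 = r^2 = (0.409)^2 = 0.167281

0.167281


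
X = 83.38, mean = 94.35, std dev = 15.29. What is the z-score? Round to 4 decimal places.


z = (X - mu) / sigma
X - mu = 83.38 - 94.35 = -10.97
z = -10.97 / 15.29 = -1097/1529 ≈ -0.717462

-0.7175


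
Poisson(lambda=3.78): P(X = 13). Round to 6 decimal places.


P = e^(-lam) * lam^k / k!
e^(-3.78) ≈ 0.02282269
lam^k = 3.78^13 ≈ 32165728.943784
k! = 13! = 6227020800
P = 0.02282269 * 32165728.943784 / 6227020800 ≈ 0.000118

0.000118


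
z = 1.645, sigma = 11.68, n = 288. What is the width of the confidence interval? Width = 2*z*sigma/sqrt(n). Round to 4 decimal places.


width = 2*z*sigma/sqrt(n)
2*z*sigma = 2 * 1.645 * 11.68 = 38.4272
sqrt(288) ≈ 16.970563
width = 38.4272 / 16.970563 ≈ 2.264344

2.2643


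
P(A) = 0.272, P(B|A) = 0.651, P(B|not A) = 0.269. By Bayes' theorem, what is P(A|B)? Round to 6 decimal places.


P(A|B) = P(B|A)*P(A) / P(B), P(B) = P(B|A)*P(A) + P(B|not A)*P(not A)
P(B|A)*P(A) = 0.651 * 0.272 = 0.177072
P(B|not A)*P(not A) = 0.269 * 0.728 = 0.195832
P(B) = 0.177072 + 0.195832 = 0.372904
P(A|B) = 0.177072 / 0.372904 = 3162/6659 ≈ 0.47484607

0.474846


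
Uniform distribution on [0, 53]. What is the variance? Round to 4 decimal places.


Var = (b-a)^2 / 12
(b-a)^2 = (53 - 0)^2 = 2809
Var = 2809/12 ≈ 234.083333

234.0833


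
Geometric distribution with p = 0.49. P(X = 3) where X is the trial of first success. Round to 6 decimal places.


P = (1-p)^(k-1) * p
(1-p)^(k-1) = 0.51^2 = 0.2601
P = 0.2601 * 0.49 = 0.127449

0.127449


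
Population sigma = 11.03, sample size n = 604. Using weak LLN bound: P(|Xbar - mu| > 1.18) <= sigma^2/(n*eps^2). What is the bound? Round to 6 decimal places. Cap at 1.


bound = min(1, sigma^2/(n*eps^2))
sigma^2 = 11.03^2 = 121.6609
n*eps^2 = 604 * 1.18^2 = 604 * 1.3924 = 841.0096
sigma^2/(n*eps^2) = 121.6609 / 841.0096 ≈ 0.14466054

0.144661


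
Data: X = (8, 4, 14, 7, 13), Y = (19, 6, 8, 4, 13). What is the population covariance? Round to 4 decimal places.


Cov = (1/n)*sum((xi-xbar)(yi-ybar))
n = 5, xbar = 46/5 = 9.2, ybar = 50/5 = 10
sum((xi-xbar)(yi-ybar)) = 25
Cov = 25 / 5 = 5

5.0000


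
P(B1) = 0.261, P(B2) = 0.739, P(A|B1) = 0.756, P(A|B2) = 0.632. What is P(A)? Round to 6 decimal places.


P(A) = P(A|B1)*P(B1) + P(A|B2)*P(B2)
P(A|B1)*P(B1) = 0.756 * 0.261 = 0.197316
P(A|B2)*P(B2) = 0.632 * 0.739 = 0.467048
P(A) = 0.197316 + 0.467048 = 0.664364

0.664364


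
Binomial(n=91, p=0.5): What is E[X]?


E[X] = n*p = 91 * 0.5 = 45.5

45.5


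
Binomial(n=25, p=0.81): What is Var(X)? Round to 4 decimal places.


Var = n*p*(1-p) = 25 * 0.81 * 0.19 = 3.8475

3.8475


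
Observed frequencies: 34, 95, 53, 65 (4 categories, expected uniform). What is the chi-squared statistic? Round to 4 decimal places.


chi2 = sum((O-E)^2/E), E = total/4
total = 247, E = 247/4 = 61.75
(34 - 61.75)^2 / 61.75 = 770.0625 / 61.75 = 12321/988 ≈ 12.470648
(95 - 61.75)^2 / 61.75 = 1105.5625 / 61.75 = 931/52 ≈ 17.903846
(53 - 61.75)^2 / 61.75 = 76.5625 / 61.75 = 1225/988 ≈ 1.239879
(65 - 61.75)^2 / 61.75 = 10.5625 / 61.75 = 13/76 ≈ 0.171053
chi2 = 7851/247 ≈ 31.785425

31.7854


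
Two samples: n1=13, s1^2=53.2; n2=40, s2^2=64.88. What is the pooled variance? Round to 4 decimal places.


sp^2 = ((n1-1)*s1^2 + (n2-1)*s2^2)/(n1+n2-2)
(n1-1)*s1^2 = 12 * 53.2 = 638.4
(n2-1)*s2^2 = 39 * 64.88 = 2530.32
numerator = 638.4 + 2530.32 = 3168.72
n1+n2-2 = 51
sp^2 = 3168.72 / 51 = 26406/425 ≈ 62.131765

62.1318


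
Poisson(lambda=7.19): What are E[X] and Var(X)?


E[X] = Var(X) = lambda = 7.19

7.19, 7.19


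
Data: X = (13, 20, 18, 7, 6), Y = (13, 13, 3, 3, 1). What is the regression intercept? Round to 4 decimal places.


a = ybar - b*xbar, where b = sum((xi-xbar)(yi-ybar)) / sum((xi-xbar)^2)
n = 5, xbar = 64/5 = 12.8, ybar = 33/5 = 6.6
Sxy = sum((xi-xbar)(yi-ybar)) = 87.6
Sxx = sum((xi-xbar)^2) = 158.8
b = Sxy / Sxx = 219/397 ≈ 0.551637
a = 6.6 - 0.551637 * 12.8 = -183/397 ≈ -0.460957

-0.4610


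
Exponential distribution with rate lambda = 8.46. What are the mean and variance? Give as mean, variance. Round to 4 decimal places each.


mean = 1/lam, var = 1/lam^2
mean = 1 / 8.46 = 50/423 ≈ 0.118203
lam^2 = 8.46^2 = 71.5716
var = 1 / 71.5716 ≈ 0.013972

0.1182, 0.0140


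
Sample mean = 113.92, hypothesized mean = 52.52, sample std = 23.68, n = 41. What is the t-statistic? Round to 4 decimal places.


t = (xbar - mu0) / (s/sqrt(n))
xbar - mu0 = 113.92 - 52.52 = 61.4
sqrt(41) ≈ 6.40312424
s/sqrt(n) = 23.68 / 6.40312424 ≈ 3.69819468
t = 61.4 / 3.69819468 ≈ 16.602695

16.6027


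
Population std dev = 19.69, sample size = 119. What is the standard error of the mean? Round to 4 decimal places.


SE = sigma / sqrt(n)
sqrt(119) ≈ 10.908712
SE = 19.69 / 10.908712 ≈ 1.804979

1.8050


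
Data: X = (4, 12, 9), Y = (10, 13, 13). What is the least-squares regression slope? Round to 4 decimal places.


b = sum((xi-xbar)(yi-ybar)) / sum((xi-xbar)^2)
n = 3, xbar = 25/3 ≈ 8.333333, ybar = 36/3 = 12
Sxy = sum((xi-xbar)(yi-ybar)) = 13
Sxx = sum((xi-xbar)^2) = 98/3 ≈ 32.666667
b = Sxy / Sxx = 39/98 ≈ 0.397959

0.3980


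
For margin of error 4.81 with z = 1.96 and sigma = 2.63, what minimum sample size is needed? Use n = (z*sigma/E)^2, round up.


z*sigma/E = 1.96 * 2.63 / 4.81 ≈ 1.071684
(z*sigma/E)^2 ≈ 1.148507
round up: n = 2

2


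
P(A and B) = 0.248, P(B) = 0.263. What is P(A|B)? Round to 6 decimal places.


P(A|B) = P(A and B) / P(B) = 0.248 / 0.263 = 248/263 ≈ 0.94296578

0.942966


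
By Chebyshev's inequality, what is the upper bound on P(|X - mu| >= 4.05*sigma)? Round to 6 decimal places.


P <= 1/k^2
k^2 = 4.05^2 = 16.4025
1/k^2 = 1 / 16.4025 = 400/6561 ≈ 0.06096632

0.060966


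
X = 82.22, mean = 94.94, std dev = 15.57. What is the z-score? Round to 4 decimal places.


z = (X - mu) / sigma
X - mu = 82.22 - 94.94 = -12.72
z = -12.72 / 15.57 = -424/519 ≈ -0.816956

-0.8170


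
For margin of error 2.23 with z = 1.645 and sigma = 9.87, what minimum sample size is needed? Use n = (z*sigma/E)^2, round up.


z*sigma/E = 1.645 * 9.87 / 2.23 ≈ 7.280785
(z*sigma/E)^2 ≈ 53.009827
round up: n = 54

54


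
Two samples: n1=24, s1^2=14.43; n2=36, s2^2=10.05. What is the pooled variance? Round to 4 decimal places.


sp^2 = ((n1-1)*s1^2 + (n2-1)*s2^2)/(n1+n2-2)
(n1-1)*s1^2 = 23 * 14.43 = 331.89
(n2-1)*s2^2 = 35 * 10.05 = 351.75
numerator = 331.89 + 351.75 = 683.64
n1+n2-2 = 58
sp^2 = 683.64 / 58 = 17091/1450 ≈ 11.786897

11.7869


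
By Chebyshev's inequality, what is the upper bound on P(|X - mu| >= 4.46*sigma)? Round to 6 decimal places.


P <= 1/k^2
k^2 = 4.46^2 = 19.8916
1/k^2 = 1 / 19.8916 ≈ 0.05027248

0.050272


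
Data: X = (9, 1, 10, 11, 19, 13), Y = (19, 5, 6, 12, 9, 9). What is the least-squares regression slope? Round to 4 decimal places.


b = sum((xi-xbar)(yi-ybar)) / sum((xi-xbar)^2)
n = 6, xbar = 63/6 = 10.5, ybar = 60/6 = 10
Sxy = sum((xi-xbar)(yi-ybar)) = 26
Sxx = sum((xi-xbar)^2) = 171.5
b = Sxy / Sxx = 52/343 ≈ 0.151603

0.1516


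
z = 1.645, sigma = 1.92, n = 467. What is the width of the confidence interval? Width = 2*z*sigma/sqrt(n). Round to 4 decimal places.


width = 2*z*sigma/sqrt(n)
2*z*sigma = 2 * 1.645 * 1.92 = 6.3168
sqrt(467) ≈ 21.610183
width = 6.3168 / 21.610183 ≈ 0.292307

0.2923


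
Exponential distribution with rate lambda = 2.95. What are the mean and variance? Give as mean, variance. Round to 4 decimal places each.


mean = 1/lam, var = 1/lam^2
mean = 1 / 2.95 = 20/59 ≈ 0.338983
lam^2 = 2.95^2 = 8.7025
var = 1 / 8.7025 = 400/3481 ≈ 0.114910

0.3390, 0.1149


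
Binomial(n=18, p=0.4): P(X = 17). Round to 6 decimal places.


P = C(n,k) * p^k * (1-p)^(n-k)
C(18,17) = 18
p^k = 0.4^17 ≈ 0.0000001717987
(1-p)^(n-k) = 0.6^1 = 0.6
P = 18 * 0.0000001717987 * 0.6 ≈ 0.000002

0.000002


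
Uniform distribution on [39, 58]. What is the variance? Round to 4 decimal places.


Var = (b-a)^2 / 12
(b-a)^2 = (58 - 39)^2 = 361
Var = 361/12 ≈ 30.083333

30.0833


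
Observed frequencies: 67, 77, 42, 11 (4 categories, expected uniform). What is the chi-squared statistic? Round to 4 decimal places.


chi2 = sum((O-E)^2/E), E = total/4
total = 197, E = 197/4 = 49.25
(67 - 49.25)^2 / 49.25 = 315.0625 / 49.25 = 5041/788 ≈ 6.397208
(77 - 49.25)^2 / 49.25 = 770.0625 / 49.25 = 12321/788 ≈ 15.635787
(42 - 49.25)^2 / 49.25 = 52.5625 / 49.25 = 841/788 ≈ 1.067259
(11 - 49.25)^2 / 49.25 = 1463.0625 / 49.25 = 23409/788 ≈ 29.706853
chi2 = 10403/197 ≈ 52.807107

52.8071


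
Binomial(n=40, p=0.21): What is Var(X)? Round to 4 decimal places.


Var = n*p*(1-p) = 40 * 0.21 * 0.79 = 6.636

6.6360


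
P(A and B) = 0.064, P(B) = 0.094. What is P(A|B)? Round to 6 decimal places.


P(A|B) = P(A and B) / P(B) = 0.064 / 0.094 = 32/47 ≈ 0.68085106

0.680851


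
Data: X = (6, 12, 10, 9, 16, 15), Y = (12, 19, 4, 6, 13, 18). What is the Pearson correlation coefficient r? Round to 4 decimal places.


r = sum((xi-xbar)(yi-ybar)) / sqrt(sum((xi-xbar)^2) * sum((yi-ybar)^2))
n = 6, xbar = 68/6 = 34/3 ≈ 11.333333, ybar = 72/6 = 12
Sxy = sum((xi-xbar)(yi-ybar)) = 56
Sxx = sum((xi-xbar)^2) = 214/3 ≈ 71.333333
Syy = sum((yi-ybar)^2) = 186
sqrt(Sxx*Syy) ≈ 115.186805
r = Sxy / sqrt(Sxx*Syy) = 56 / 115.186805 ≈ 0.486167

0.4862


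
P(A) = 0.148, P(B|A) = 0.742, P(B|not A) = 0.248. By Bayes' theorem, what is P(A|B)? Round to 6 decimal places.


P(A|B) = P(B|A)*P(A) / P(B), P(B) = P(B|A)*P(A) + P(B|not A)*P(not A)
P(B|A)*P(A) = 0.742 * 0.148 = 0.109816
P(B|not A)*P(not A) = 0.248 * 0.852 = 0.211296
P(B) = 0.109816 + 0.211296 = 0.321112
P(A|B) = 0.109816 / 0.321112 ≈ 0.34198660

0.341987


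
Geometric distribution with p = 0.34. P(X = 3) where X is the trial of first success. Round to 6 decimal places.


P = (1-p)^(k-1) * p
(1-p)^(k-1) = 0.66^2 = 0.4356
P = 0.4356 * 0.34 = 0.148104

0.148104


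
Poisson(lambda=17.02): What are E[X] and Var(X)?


E[X] = Var(X) = lambda = 17.02

17.02, 17.02


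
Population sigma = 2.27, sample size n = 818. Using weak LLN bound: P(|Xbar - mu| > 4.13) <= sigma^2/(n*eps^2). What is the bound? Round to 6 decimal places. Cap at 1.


bound = min(1, sigma^2/(n*eps^2))
sigma^2 = 2.27^2 = 5.1529
n*eps^2 = 818 * 4.13^2 = 818 * 17.0569 = 13952.5442
sigma^2/(n*eps^2) = 5.1529 / 13952.5442 ≈ 0.00036932

0.000369


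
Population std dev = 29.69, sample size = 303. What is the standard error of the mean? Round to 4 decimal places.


SE = sigma / sqrt(n)
sqrt(303) ≈ 17.406895
SE = 29.69 / 17.406895 ≈ 1.705646

1.7056


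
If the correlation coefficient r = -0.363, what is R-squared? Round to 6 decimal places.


R^2 = r^2 = (-0.363)^2 = 0.131769

0.131769


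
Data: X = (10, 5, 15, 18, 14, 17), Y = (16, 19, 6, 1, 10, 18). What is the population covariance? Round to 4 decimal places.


Cov = (1/n)*sum((xi-xbar)(yi-ybar))
n = 6, xbar = 79/6 ≈ 13.166667, ybar = 70/6 = 35/3 ≈ 11.666667
sum((xi-xbar)(yi-ybar)) = -338/3 ≈ -112.666667
Cov = -112.666667 / 6 = -169/9 ≈ -18.777778

-18.7778


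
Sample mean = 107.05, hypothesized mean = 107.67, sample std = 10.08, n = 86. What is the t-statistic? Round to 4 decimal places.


t = (xbar - mu0) / (s/sqrt(n))
xbar - mu0 = 107.05 - 107.67 = -0.62
sqrt(86) ≈ 9.27361850
s/sqrt(n) = 10.08 / 9.27361850 ≈ 1.08695435
t = -0.62 / 1.08695435 ≈ -0.570401

-0.5704


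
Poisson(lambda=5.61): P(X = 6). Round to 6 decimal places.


P = e^(-lam) * lam^k / k!
e^(-5.61) ≈ 0.003661069
lam^k = 5.61^6 ≈ 31172.897213
k! = 6! = 720
P = 0.003661069 * 31172.897213 / 720 ≈ 0.158509

0.158509


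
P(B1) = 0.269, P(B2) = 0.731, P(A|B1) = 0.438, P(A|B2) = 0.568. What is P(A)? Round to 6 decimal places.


P(A) = P(A|B1)*P(B1) + P(A|B2)*P(B2)
P(A|B1)*P(B1) = 0.438 * 0.269 = 0.117822
P(A|B2)*P(B2) = 0.568 * 0.731 = 0.415208
P(A) = 0.117822 + 0.415208 = 0.53303

0.533030


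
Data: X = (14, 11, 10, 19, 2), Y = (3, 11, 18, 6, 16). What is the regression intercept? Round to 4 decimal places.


a = ybar - b*xbar, where b = sum((xi-xbar)(yi-ybar)) / sum((xi-xbar)^2)
n = 5, xbar = 56/5 = 11.2, ybar = 54/5 = 10.8
Sxy = sum((xi-xbar)(yi-ybar)) = -115.8
Sxx = sum((xi-xbar)^2) = 154.8
b = Sxy / Sxx = -193/258 ≈ -0.748062
a = 10.8 - (-0.748062) * 11.2 = 2474/129 ≈ 19.178295

19.1783


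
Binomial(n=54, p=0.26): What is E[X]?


E[X] = n*p = 54 * 0.26 = 14.04

14.04


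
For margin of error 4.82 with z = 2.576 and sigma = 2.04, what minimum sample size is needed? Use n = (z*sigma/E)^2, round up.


z*sigma/E = 2.576 * 2.04 / 4.82 ≈ 1.090257
(z*sigma/E)^2 ≈ 1.188661
round up: n = 2

2


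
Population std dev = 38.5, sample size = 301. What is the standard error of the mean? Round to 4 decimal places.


SE = sigma / sqrt(n)
sqrt(301) ≈ 17.349352
SE = 38.5 / 17.349352 ≈ 2.219103

2.2191


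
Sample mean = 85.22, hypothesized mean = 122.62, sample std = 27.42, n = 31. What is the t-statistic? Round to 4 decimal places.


t = (xbar - mu0) / (s/sqrt(n))
xbar - mu0 = 85.22 - 122.62 = -37.4
sqrt(31) ≈ 5.56776436
s/sqrt(n) = 27.42 / 5.56776436 ≈ 4.92477738
t = -37.4 / 4.92477738 ≈ -7.594252

-7.5943
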